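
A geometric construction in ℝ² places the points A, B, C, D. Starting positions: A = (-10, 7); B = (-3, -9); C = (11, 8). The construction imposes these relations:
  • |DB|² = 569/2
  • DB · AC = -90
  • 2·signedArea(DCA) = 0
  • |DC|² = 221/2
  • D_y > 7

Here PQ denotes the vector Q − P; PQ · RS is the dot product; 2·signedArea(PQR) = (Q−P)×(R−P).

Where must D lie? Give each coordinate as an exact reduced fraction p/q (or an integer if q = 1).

1. D_x = 1/2  [2·signedArea(DCA) = 0 ∩ DB · AC = -90]
2. D_y = 15/2  [2·signedArea(DCA) = 0 ∩ DB · AC = -90]
   → D = (1/2, 15/2)

D = (1/2, 15/2)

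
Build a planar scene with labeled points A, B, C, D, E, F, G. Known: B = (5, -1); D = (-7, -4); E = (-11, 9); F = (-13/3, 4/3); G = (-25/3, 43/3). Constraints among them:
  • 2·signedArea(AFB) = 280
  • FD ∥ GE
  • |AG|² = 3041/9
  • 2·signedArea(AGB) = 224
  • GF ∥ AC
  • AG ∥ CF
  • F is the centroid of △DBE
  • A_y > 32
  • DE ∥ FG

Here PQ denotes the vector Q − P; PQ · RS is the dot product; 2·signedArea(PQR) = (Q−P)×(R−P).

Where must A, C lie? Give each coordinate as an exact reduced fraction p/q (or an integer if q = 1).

1. A_x = -29/3  [2·signedArea(AGB) = 224 ∩ 2·signedArea(AFB) = 280]
2. A_y = 98/3  [2·signedArea(AGB) = 224 ∩ 2·signedArea(AFB) = 280]
   → A = (-29/3, 98/3)
3. C_x = -17/3  [AG ∥ CF ∩ GF ∥ AC]
4. C_y = 59/3  [AG ∥ CF ∩ GF ∥ AC]
   → C = (-17/3, 59/3)

A = (-29/3, 98/3)
C = (-17/3, 59/3)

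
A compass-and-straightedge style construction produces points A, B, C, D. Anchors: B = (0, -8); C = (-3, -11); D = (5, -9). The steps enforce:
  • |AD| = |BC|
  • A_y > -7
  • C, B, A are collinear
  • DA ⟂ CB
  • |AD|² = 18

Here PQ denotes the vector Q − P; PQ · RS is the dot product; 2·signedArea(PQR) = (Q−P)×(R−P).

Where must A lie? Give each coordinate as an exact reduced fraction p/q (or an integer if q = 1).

A = (2, -6)

1. A_x = 2  [C, B, A are collinear ∩ DA ⟂ CB]
2. A_y = -6  [C, B, A are collinear ∩ DA ⟂ CB]
   → A = (2, -6)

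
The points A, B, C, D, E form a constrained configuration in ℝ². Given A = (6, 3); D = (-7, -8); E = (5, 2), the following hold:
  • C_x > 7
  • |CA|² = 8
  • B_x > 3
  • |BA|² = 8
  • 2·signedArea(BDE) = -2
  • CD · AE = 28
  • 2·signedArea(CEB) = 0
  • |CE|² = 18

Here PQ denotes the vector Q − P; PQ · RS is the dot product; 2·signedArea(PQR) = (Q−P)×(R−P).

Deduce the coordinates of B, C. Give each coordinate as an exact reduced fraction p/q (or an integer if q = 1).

B = (4, 1)
C = (8, 5)

1. C_x = 8  [line 1·x + 1·y + -13 = 0 ∩ |CE|² = 18]
2. C_y = 5  [line 1·x + 1·y + -13 = 0 ∩ |CE|² = 18]
   → C = (8, 5)
3. B_x = 4  [2·signedArea(BDE) = -2 ∩ 2·signedArea(CEB) = 0]
4. B_y = 1  [2·signedArea(BDE) = -2 ∩ 2·signedArea(CEB) = 0]
   → B = (4, 1)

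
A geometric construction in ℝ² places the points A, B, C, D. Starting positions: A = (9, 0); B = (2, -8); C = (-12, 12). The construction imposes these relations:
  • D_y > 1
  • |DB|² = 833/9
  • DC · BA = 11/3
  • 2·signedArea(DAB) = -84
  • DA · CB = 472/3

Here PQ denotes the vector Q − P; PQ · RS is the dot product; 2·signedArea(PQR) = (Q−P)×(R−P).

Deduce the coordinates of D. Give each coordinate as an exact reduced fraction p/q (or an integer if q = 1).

D = (-1/3, 4/3)

1. D_x = -1/3  [2·signedArea(DAB) = -84 ∩ DC · BA = 11/3]
2. D_y = 4/3  [2·signedArea(DAB) = -84 ∩ DC · BA = 11/3]
   → D = (-1/3, 4/3)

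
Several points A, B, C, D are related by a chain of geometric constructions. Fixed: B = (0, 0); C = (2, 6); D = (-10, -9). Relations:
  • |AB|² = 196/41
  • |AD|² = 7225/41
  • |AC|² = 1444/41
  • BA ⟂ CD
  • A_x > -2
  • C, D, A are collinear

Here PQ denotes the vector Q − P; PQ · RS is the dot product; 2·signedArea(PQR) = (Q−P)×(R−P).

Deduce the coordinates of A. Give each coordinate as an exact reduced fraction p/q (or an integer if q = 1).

1. A_x = -70/41  [C, D, A are collinear ∩ BA ⟂ CD]
2. A_y = 56/41  [C, D, A are collinear ∩ BA ⟂ CD]
   → A = (-70/41, 56/41)

A = (-70/41, 56/41)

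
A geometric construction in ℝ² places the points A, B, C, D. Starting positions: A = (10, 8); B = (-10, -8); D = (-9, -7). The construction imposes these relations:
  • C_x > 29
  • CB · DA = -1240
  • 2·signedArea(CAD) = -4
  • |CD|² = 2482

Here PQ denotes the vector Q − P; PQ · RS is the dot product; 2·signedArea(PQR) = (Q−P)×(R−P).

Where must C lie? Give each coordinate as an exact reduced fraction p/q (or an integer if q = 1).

1. C_x = 30  [2·signedArea(CAD) = -4 ∩ CB · DA = -1240]
2. C_y = 24  [2·signedArea(CAD) = -4 ∩ CB · DA = -1240]
   → C = (30, 24)

C = (30, 24)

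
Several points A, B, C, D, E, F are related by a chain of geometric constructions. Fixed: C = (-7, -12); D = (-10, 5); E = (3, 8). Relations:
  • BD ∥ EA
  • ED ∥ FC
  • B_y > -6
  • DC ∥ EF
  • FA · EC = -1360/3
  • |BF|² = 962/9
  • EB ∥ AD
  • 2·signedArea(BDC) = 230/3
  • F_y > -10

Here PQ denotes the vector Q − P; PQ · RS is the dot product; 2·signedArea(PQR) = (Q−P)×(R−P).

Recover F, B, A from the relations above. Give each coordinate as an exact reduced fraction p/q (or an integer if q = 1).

A = (-10/3, 55/3)
B = (-11/3, -16/3)
F = (6, -9)

1. F_x = 6  [ED ∥ FC ∩ DC ∥ EF]
2. F_y = -9  [ED ∥ FC ∩ DC ∥ EF]
   → F = (6, -9)
3. B_x = -11/3  [line 17·x + 3·y + 235/3 = 0 ∩ |BF|² = 962/9]
4. B_y = -16/3  [line 17·x + 3·y + 235/3 = 0 ∩ |BF|² = 962/9]
   → B = (-11/3, -16/3)
5. A_x = -10/3  [EB ∥ AD ∩ BD ∥ EA]
6. A_y = 55/3  [EB ∥ AD ∩ BD ∥ EA]
   → A = (-10/3, 55/3)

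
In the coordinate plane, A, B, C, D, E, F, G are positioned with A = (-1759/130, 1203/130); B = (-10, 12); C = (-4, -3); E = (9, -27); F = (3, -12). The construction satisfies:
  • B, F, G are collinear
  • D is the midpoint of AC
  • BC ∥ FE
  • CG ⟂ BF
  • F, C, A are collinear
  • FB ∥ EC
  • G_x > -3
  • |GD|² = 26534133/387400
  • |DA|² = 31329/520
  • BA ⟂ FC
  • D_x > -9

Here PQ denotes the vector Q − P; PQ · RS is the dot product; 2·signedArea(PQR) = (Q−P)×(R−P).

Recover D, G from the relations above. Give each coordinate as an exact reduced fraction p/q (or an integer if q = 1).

1. D_x = -2279/260  [D is the midpoint of AC]
2. D_y = 813/260  [D is the midpoint of AC]
   → D = (-2279/260, 813/260)
3. G_x = -1756/745  [B, F, G are collinear ∩ CG ⟂ BF]
4. G_y = -1572/745  [B, F, G are collinear ∩ CG ⟂ BF]
   → G = (-1756/745, -1572/745)

D = (-2279/260, 813/260)
G = (-1756/745, -1572/745)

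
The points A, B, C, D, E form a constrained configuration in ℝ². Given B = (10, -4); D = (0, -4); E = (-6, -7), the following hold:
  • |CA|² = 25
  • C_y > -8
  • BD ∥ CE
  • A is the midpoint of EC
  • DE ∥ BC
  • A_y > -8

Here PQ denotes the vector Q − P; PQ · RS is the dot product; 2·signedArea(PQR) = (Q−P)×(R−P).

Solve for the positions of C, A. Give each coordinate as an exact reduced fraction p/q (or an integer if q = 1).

A = (-1, -7)
C = (4, -7)

1. C_x = 4  [BD ∥ CE ∩ DE ∥ BC]
2. C_y = -7  [BD ∥ CE ∩ DE ∥ BC]
   → C = (4, -7)
3. A_x = -1  [A is the midpoint of EC]
4. A_y = -7  [A is the midpoint of EC]
   → A = (-1, -7)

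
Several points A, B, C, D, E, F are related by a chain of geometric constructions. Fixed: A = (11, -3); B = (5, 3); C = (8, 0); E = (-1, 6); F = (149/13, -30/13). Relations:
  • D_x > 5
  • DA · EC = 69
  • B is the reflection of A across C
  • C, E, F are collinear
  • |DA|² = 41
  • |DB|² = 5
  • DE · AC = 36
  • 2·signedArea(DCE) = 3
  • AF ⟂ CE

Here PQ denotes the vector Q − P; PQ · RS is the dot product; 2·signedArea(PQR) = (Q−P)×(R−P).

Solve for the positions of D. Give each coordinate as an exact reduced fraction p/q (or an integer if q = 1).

D = (6, 1)

1. D_x = 6  [2·signedArea(DCE) = 3 ∩ DE · AC = 36]
2. D_y = 1  [2·signedArea(DCE) = 3 ∩ DE · AC = 36]
   → D = (6, 1)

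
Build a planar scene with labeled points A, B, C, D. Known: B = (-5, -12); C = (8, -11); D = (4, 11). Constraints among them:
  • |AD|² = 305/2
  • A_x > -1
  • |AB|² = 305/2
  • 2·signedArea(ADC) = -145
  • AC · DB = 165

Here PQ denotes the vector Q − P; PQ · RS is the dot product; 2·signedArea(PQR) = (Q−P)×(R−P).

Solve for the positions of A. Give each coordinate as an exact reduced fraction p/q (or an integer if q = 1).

A = (-1/2, -1/2)

1. A_x = -1/2  [2·signedArea(ADC) = -145 ∩ AC · DB = 165]
2. A_y = -1/2  [2·signedArea(ADC) = -145 ∩ AC · DB = 165]
   → A = (-1/2, -1/2)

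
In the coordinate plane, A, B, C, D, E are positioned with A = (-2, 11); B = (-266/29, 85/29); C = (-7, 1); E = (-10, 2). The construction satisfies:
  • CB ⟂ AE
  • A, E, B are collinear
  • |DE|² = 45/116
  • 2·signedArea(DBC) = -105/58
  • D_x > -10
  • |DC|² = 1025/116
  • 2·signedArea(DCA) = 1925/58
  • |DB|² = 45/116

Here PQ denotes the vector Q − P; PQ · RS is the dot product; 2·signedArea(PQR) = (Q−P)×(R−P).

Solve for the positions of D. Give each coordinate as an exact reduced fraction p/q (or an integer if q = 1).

D = (-278/29, 143/58)

1. D_x = -278/29  [2·signedArea(DCA) = 1925/58 ∩ 2·signedArea(DBC) = -105/58]
2. D_y = 143/58  [2·signedArea(DCA) = 1925/58 ∩ 2·signedArea(DBC) = -105/58]
   → D = (-278/29, 143/58)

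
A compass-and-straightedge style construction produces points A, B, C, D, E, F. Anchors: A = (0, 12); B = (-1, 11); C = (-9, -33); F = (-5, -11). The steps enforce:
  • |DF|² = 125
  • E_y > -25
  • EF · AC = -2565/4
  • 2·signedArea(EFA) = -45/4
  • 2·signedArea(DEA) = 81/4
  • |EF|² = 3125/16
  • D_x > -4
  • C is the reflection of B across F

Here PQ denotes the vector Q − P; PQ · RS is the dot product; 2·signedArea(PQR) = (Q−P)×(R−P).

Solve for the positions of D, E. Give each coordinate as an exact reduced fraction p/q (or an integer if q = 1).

1. E_x = -15/2  [2·signedArea(EFA) = -45/4 ∩ EF · AC = -2565/4]
2. E_y = -99/4  [2·signedArea(EFA) = -45/4 ∩ EF · AC = -2565/4]
   → E = (-15/2, -99/4)
3. D_x = -3  [line -147/4·x + 15/2·y + -441/4 = 0 ∩ |DF|² = 125]
4. D_y = 0  [line -147/4·x + 15/2·y + -441/4 = 0 ∩ |DF|² = 125]
   → D = (-3, 0)

D = (-3, 0)
E = (-15/2, -99/4)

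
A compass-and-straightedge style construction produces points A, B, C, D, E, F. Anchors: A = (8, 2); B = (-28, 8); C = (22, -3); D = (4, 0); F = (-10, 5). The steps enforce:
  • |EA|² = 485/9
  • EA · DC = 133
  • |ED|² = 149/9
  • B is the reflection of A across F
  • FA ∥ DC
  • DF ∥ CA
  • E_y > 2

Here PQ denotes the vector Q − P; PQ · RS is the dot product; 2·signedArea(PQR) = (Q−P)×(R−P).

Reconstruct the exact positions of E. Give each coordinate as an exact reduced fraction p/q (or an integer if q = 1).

1. E_x = 2/3  [line -18·x + 3·y + 5 = 0 ∩ |ED|² = 149/9]
2. E_y = 7/3  [line -18·x + 3·y + 5 = 0 ∩ |ED|² = 149/9]
   → E = (2/3, 7/3)

E = (2/3, 7/3)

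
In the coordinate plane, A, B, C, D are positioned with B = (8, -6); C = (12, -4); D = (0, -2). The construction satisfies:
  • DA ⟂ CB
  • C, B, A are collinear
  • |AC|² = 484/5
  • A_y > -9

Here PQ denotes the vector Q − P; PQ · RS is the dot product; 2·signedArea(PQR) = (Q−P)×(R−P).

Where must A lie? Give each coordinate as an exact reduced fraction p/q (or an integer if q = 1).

A = (16/5, -42/5)

1. A_x = 16/5  [C, B, A are collinear ∩ DA ⟂ CB]
2. A_y = -42/5  [C, B, A are collinear ∩ DA ⟂ CB]
   → A = (16/5, -42/5)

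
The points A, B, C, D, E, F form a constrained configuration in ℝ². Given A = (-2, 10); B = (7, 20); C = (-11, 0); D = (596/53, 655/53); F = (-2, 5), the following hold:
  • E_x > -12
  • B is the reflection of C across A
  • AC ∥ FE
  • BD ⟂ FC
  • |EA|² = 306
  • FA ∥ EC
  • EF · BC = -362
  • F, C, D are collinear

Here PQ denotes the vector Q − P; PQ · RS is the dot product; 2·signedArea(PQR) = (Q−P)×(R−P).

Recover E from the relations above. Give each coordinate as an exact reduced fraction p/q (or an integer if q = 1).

E = (-11, -5)

1. E_x = -11  [FA ∥ EC ∩ AC ∥ FE]
2. E_y = -5  [FA ∥ EC ∩ AC ∥ FE]
   → E = (-11, -5)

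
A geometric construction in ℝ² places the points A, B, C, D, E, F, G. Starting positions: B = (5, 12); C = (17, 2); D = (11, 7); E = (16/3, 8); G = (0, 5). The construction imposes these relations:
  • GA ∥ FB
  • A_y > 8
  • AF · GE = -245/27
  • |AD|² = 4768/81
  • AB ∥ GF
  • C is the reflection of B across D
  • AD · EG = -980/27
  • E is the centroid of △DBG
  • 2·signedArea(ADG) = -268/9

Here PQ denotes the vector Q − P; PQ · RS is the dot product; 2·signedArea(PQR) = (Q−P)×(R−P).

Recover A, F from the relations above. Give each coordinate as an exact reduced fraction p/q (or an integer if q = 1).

1. A_x = 31/9  [2·signedArea(ADG) = -268/9 ∩ AD · EG = -980/27]
2. A_y = 25/3  [2·signedArea(ADG) = -268/9 ∩ AD · EG = -980/27]
   → A = (31/9, 25/3)
3. F_x = 14/9  [AF · GE = -245/27 ∩ GA ∥ FB]
4. F_y = 26/3  [AF · GE = -245/27 ∩ GA ∥ FB]
   → F = (14/9, 26/3)

A = (31/9, 25/3)
F = (14/9, 26/3)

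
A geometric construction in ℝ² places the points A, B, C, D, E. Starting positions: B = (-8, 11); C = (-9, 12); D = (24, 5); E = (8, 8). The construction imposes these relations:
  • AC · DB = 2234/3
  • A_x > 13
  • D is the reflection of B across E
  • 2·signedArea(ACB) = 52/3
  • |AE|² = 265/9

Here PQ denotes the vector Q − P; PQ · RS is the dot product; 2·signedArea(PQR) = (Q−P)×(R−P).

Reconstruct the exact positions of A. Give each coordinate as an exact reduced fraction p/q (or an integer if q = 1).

1. A_x = 40/3  [2·signedArea(ACB) = 52/3 ∩ AC · DB = 2234/3]
2. A_y = 7  [2·signedArea(ACB) = 52/3 ∩ AC · DB = 2234/3]
   → A = (40/3, 7)

A = (40/3, 7)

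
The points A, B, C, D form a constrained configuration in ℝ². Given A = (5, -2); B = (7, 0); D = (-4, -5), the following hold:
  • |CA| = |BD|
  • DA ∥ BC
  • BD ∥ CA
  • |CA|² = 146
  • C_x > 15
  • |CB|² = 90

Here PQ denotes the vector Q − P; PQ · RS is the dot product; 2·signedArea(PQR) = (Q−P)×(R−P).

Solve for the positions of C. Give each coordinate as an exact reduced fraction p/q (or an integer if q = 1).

1. C_x = 16  [BD ∥ CA ∩ DA ∥ BC]
2. C_y = 3  [BD ∥ CA ∩ DA ∥ BC]
   → C = (16, 3)

C = (16, 3)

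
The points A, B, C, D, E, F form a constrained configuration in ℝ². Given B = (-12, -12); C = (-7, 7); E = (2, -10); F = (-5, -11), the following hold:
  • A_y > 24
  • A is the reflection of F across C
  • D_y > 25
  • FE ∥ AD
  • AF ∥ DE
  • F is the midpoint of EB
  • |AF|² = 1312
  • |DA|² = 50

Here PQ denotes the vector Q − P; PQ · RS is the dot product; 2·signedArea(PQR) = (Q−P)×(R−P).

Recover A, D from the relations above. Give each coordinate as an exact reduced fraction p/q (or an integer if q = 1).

A = (-9, 25)
D = (-2, 26)

1. A_x = -9  [A is the reflection of F across C]
2. A_y = 25  [A is the reflection of F across C]
   → A = (-9, 25)
3. D_x = -2  [AF ∥ DE ∩ FE ∥ AD]
4. D_y = 26  [AF ∥ DE ∩ FE ∥ AD]
   → D = (-2, 26)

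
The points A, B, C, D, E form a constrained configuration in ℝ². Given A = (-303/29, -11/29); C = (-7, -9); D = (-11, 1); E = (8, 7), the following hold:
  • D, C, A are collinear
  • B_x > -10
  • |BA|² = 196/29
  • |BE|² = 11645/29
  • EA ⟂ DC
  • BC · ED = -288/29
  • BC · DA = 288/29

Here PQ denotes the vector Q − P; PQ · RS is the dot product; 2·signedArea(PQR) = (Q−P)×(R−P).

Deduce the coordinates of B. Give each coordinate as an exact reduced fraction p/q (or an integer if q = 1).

B = (-275/29, -81/29)

1. B_x = -275/29  [BC · DA = 288/29 ∩ BC · ED = -288/29]
2. B_y = -81/29  [BC · DA = 288/29 ∩ BC · ED = -288/29]
   → B = (-275/29, -81/29)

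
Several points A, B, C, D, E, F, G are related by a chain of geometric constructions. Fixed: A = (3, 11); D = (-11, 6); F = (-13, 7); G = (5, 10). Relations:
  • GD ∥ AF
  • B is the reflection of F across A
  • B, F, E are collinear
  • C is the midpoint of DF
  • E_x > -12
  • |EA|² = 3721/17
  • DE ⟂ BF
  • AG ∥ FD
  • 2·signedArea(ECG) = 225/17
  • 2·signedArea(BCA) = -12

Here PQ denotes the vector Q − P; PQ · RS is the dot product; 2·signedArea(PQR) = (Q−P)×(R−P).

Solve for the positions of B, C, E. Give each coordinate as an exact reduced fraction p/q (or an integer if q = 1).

1. B_x = 19  [B is the reflection of F across A]
2. B_y = 15  [B is the reflection of F across A]
   → B = (19, 15)
3. C_x = -12  [C is the midpoint of DF]
4. C_y = 13/2  [C is the midpoint of DF]
   → C = (-12, 13/2)
5. E_x = -193/17  [B, F, E are collinear ∩ DE ⟂ BF]
6. E_y = 126/17  [B, F, E are collinear ∩ DE ⟂ BF]
   → E = (-193/17, 126/17)

B = (19, 15)
C = (-12, 13/2)
E = (-193/17, 126/17)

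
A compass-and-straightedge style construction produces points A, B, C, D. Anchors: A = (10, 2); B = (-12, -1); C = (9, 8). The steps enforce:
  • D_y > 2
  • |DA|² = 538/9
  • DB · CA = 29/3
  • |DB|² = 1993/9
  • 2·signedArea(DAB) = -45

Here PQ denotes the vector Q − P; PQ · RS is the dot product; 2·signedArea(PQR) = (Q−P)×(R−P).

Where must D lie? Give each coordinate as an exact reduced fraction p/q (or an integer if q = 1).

D = (7/3, 3)

1. D_x = 7/3  [DB · CA = 29/3 ∩ 2·signedArea(DAB) = -45]
2. D_y = 3  [DB · CA = 29/3 ∩ 2·signedArea(DAB) = -45]
   → D = (7/3, 3)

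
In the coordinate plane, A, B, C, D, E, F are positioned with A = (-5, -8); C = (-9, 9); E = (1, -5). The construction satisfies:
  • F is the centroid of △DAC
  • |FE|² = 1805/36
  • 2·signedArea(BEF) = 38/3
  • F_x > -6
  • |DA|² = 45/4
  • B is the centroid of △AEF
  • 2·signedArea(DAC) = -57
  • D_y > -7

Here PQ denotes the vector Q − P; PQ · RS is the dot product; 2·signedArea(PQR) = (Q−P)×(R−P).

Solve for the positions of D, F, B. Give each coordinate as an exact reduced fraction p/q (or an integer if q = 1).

1. D_x = -2  [line -17·x + -4·y + -60 = 0 ∩ |DA|² = 45/4]
2. D_y = -13/2  [line -17·x + -4·y + -60 = 0 ∩ |DA|² = 45/4]
   → D = (-2, -13/2)
3. F_x = -16/3  [F is the centroid of △DAC]
4. F_y = -11/6  [F is the centroid of △DAC]
   → F = (-16/3, -11/6)
5. B_x = -28/9  [B is the centroid of △AEF]
6. B_y = -89/18  [B is the centroid of △AEF]
   → B = (-28/9, -89/18)

B = (-28/9, -89/18)
D = (-2, -13/2)
F = (-16/3, -11/6)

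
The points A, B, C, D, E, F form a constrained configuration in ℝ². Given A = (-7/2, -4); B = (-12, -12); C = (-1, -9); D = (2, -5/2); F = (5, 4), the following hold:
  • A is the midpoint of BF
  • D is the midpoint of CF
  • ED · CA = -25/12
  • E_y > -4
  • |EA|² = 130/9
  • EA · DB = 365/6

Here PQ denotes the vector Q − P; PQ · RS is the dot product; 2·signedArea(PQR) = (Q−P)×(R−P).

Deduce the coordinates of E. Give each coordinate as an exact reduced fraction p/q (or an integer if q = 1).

1. E_x = 1/6  [ED · CA = -25/12 ∩ EA · DB = 365/6]
2. E_y = -3  [ED · CA = -25/12 ∩ EA · DB = 365/6]
   → E = (1/6, -3)

E = (1/6, -3)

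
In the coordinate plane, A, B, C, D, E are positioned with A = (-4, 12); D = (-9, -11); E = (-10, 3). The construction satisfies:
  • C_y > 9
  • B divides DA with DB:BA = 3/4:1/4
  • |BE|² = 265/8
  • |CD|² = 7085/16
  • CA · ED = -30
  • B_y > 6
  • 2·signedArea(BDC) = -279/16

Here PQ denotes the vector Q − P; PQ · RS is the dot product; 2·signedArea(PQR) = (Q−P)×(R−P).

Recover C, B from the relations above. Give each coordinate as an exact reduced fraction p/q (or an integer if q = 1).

1. B_x = -21/4  [B divides DA with DB:BA = 3/4:1/4]
2. B_y = 25/4  [B divides DA with DB:BA = 3/4:1/4]
   → B = (-21/4, 25/4)
3. C_x = -11/2  [CA · ED = -30 ∩ 2·signedArea(BDC) = -279/16]
4. C_y = 39/4  [CA · ED = -30 ∩ 2·signedArea(BDC) = -279/16]
   → C = (-11/2, 39/4)

B = (-21/4, 25/4)
C = (-11/2, 39/4)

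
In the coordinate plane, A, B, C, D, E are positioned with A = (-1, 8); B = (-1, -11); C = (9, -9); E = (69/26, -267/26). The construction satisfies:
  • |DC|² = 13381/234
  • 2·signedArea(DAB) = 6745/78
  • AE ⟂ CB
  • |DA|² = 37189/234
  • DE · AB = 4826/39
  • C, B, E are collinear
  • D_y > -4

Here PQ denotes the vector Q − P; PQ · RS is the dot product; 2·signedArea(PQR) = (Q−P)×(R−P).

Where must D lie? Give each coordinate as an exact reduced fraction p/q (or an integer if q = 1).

D = (277/78, -293/78)

1. D_x = 277/78  [DE · AB = 4826/39 ∩ 2·signedArea(DAB) = 6745/78]
2. D_y = -293/78  [DE · AB = 4826/39 ∩ 2·signedArea(DAB) = 6745/78]
   → D = (277/78, -293/78)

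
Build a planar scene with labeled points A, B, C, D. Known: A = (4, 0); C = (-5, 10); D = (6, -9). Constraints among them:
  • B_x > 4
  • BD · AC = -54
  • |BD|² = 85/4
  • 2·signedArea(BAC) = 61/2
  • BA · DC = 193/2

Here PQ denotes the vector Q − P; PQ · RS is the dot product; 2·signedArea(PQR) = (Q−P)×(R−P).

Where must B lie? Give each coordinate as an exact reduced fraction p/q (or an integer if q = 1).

1. B_x = 5  [BD · AC = -54 ∩ BA · DC = 193/2]
2. B_y = -9/2  [BD · AC = -54 ∩ BA · DC = 193/2]
   → B = (5, -9/2)

B = (5, -9/2)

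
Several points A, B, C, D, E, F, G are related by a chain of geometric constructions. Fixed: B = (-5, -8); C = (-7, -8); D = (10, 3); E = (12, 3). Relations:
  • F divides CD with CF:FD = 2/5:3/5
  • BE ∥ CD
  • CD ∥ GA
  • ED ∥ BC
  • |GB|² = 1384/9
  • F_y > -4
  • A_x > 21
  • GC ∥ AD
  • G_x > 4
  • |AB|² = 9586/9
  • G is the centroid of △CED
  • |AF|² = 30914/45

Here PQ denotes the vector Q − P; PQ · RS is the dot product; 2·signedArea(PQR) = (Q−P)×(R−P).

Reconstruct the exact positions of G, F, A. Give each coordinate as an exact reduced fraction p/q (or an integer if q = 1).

1. G_x = 5  [G is the centroid of △CED]
2. G_y = -2/3  [G is the centroid of △CED]
   → G = (5, -2/3)
3. F_x = -1/5  [F divides CD with CF:FD = 2/5:3/5]
4. F_y = -18/5  [F divides CD with CF:FD = 2/5:3/5]
   → F = (-1/5, -18/5)
5. A_x = 22  [GC ∥ AD ∩ CD ∥ GA]
6. A_y = 31/3  [GC ∥ AD ∩ CD ∥ GA]
   → A = (22, 31/3)

A = (22, 31/3)
F = (-1/5, -18/5)
G = (5, -2/3)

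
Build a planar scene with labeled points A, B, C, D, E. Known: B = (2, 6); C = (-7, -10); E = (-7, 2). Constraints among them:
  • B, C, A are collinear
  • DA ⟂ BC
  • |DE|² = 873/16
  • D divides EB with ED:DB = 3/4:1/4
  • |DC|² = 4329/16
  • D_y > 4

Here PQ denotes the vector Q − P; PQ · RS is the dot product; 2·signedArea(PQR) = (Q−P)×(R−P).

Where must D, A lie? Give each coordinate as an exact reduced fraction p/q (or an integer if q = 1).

A = (1391/1348, 1442/337)
D = (-1/4, 5)

1. D_x = -1/4  [D divides EB with ED:DB = 3/4:1/4]
2. D_y = 5  [D divides EB with ED:DB = 3/4:1/4]
   → D = (-1/4, 5)
3. A_x = 1391/1348  [B, C, A are collinear ∩ DA ⟂ BC]
4. A_y = 1442/337  [B, C, A are collinear ∩ DA ⟂ BC]
   → A = (1391/1348, 1442/337)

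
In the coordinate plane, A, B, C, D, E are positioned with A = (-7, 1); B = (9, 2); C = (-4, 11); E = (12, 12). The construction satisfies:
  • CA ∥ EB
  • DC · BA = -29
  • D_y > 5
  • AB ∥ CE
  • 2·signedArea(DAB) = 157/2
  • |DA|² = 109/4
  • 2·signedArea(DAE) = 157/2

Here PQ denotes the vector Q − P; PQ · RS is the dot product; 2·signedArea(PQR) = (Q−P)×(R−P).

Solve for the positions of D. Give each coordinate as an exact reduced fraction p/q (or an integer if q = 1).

1. D_x = -11/2  [2·signedArea(DAB) = 157/2 ∩ DC · BA = -29]
2. D_y = 6  [2·signedArea(DAB) = 157/2 ∩ DC · BA = -29]
   → D = (-11/2, 6)

D = (-11/2, 6)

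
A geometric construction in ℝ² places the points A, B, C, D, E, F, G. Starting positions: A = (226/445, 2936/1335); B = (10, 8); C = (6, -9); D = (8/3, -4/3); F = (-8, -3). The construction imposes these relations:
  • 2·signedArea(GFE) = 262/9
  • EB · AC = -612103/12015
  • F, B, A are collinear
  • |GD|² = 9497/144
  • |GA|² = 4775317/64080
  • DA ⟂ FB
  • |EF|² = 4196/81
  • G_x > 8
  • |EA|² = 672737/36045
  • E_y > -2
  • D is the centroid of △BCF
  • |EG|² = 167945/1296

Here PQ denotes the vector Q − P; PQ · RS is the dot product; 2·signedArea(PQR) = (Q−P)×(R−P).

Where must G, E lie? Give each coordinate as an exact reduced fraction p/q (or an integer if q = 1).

1. E_x = -8/9  [line -2444/445·x + 14951/1335·y + 195511/12015 = 0 ∩ |EF|² = 4196/81]
2. E_y = -17/9  [line -2444/445·x + 14951/1335·y + 195511/12015 = 0 ∩ |EF|² = 4196/81]
   → E = (-8/9, -17/9)
3. G_x = 9  [line -10/9·x + 64/9·y + -50/3 = 0 ∩ |GD|² = 9497/144]
4. G_y = 15/4  [line -10/9·x + 64/9·y + -50/3 = 0 ∩ |GD|² = 9497/144]
   → G = (9, 15/4)

E = (-8/9, -17/9)
G = (9, 15/4)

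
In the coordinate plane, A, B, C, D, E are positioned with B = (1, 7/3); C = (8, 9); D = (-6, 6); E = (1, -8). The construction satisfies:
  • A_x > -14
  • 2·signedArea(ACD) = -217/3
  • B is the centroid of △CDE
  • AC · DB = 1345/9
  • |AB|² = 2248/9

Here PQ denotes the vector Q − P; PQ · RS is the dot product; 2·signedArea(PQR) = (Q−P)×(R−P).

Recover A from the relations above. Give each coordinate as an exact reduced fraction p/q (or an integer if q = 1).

A = (-13, 29/3)

1. A_x = -13  [AC · DB = 1345/9 ∩ 2·signedArea(ACD) = -217/3]
2. A_y = 29/3  [AC · DB = 1345/9 ∩ 2·signedArea(ACD) = -217/3]
   → A = (-13, 29/3)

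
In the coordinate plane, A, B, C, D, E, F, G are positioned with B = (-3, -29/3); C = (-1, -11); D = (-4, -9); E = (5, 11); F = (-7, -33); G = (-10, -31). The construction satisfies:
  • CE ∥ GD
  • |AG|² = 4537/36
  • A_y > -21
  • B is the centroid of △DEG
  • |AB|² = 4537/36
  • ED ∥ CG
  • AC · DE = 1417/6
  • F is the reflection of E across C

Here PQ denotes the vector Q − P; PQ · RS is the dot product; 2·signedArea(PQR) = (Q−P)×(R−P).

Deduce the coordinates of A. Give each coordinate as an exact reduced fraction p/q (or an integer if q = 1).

A = (-13/2, -61/3)

1. A_x = -13/2  [line -9·x + -20·y + -2791/6 = 0 ∩ |AG|² = 4537/36]
2. A_y = -61/3  [line -9·x + -20·y + -2791/6 = 0 ∩ |AG|² = 4537/36]
   → A = (-13/2, -61/3)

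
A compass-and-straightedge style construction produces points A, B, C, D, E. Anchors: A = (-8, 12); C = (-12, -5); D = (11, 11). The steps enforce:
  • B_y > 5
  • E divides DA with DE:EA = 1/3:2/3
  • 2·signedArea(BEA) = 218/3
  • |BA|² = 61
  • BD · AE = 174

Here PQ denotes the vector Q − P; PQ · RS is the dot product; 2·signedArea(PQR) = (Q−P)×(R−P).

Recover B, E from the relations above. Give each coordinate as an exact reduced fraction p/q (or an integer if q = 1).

1. E_x = 14/3  [E divides DA with DE:EA = 1/3:2/3]
2. E_y = 34/3  [E divides DA with DE:EA = 1/3:2/3]
   → E = (14/3, 34/3)
3. B_x = -3  [2·signedArea(BEA) = 218/3 ∩ BD · AE = 174]
4. B_y = 6  [2·signedArea(BEA) = 218/3 ∩ BD · AE = 174]
   → B = (-3, 6)

B = (-3, 6)
E = (14/3, 34/3)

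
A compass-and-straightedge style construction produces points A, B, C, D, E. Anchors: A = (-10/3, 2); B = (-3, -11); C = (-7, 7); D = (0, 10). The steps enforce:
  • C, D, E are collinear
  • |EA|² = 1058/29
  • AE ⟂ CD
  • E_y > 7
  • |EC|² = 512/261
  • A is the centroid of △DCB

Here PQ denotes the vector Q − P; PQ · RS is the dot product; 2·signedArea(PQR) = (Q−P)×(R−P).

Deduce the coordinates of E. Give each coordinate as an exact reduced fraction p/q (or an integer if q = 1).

1. E_x = -497/87  [C, D, E are collinear ∩ AE ⟂ CD]
2. E_y = 219/29  [C, D, E are collinear ∩ AE ⟂ CD]
   → E = (-497/87, 219/29)

E = (-497/87, 219/29)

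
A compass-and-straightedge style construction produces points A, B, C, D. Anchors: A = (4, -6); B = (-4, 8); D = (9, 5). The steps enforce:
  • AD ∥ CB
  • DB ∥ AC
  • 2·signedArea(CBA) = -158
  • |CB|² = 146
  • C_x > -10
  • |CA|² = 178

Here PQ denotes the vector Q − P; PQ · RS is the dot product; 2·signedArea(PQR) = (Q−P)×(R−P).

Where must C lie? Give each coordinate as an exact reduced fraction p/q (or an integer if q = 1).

C = (-9, -3)

1. C_x = -9  [AD ∥ CB ∩ DB ∥ AC]
2. C_y = -3  [AD ∥ CB ∩ DB ∥ AC]
   → C = (-9, -3)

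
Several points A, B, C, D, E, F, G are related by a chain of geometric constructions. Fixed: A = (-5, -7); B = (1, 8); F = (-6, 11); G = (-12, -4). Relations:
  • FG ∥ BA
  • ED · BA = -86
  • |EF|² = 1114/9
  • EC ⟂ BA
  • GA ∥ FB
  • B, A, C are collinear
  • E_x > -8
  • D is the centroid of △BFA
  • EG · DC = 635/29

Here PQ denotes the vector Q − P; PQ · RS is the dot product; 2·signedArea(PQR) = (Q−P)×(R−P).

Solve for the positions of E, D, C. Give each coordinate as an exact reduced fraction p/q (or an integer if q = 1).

C = (-257/87, -164/87)
D = (-10/3, 4)
E = (-23/3, 0)

1. D_x = -10/3  [D is the centroid of △BFA]
2. D_y = 4  [D is the centroid of △BFA]
   → D = (-10/3, 4)
3. E_x = -23/3  [line 6·x + 15·y + 46 = 0 ∩ |EF|² = 1114/9]
4. E_y = 0  [line 6·x + 15·y + 46 = 0 ∩ |EF|² = 1114/9]
   → E = (-23/3, 0)
5. C_x = -257/87  [B, A, C are collinear ∩ EC ⟂ BA]
6. C_y = -164/87  [B, A, C are collinear ∩ EC ⟂ BA]
   → C = (-257/87, -164/87)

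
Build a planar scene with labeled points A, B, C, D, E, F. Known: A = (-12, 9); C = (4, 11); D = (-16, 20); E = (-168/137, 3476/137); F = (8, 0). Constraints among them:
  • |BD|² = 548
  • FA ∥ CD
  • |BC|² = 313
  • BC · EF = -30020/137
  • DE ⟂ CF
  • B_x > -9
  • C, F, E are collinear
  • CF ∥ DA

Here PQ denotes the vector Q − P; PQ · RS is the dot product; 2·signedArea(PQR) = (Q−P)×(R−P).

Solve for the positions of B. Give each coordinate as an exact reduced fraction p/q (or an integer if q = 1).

1. B_x = -8  [line -1264/137·x + 3476/137·y + -3160/137 = 0 ∩ |BD|² = 548]
2. B_y = -2  [line -1264/137·x + 3476/137·y + -3160/137 = 0 ∩ |BD|² = 548]
   → B = (-8, -2)

B = (-8, -2)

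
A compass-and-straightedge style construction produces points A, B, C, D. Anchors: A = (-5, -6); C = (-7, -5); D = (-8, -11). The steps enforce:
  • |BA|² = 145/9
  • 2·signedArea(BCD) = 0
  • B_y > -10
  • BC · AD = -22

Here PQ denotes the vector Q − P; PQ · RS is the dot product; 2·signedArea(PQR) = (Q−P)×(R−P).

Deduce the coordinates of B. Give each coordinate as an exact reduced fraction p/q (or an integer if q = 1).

B = (-23/3, -9)

1. B_x = -23/3  [2·signedArea(BCD) = 0 ∩ BC · AD = -22]
2. B_y = -9  [2·signedArea(BCD) = 0 ∩ BC · AD = -22]
   → B = (-23/3, -9)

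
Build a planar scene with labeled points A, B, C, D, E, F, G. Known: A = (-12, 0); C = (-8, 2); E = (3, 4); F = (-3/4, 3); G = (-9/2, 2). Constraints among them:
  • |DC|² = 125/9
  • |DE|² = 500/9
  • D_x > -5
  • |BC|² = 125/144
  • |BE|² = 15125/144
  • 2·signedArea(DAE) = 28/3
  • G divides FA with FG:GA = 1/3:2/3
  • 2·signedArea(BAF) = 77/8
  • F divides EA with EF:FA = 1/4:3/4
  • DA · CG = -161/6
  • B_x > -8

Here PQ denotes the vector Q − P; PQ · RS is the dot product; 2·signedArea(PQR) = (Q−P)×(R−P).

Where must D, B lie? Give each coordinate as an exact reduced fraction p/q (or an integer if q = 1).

1. D_x = -13/3  [DA · CG = -161/6 ∩ 2·signedArea(DAE) = 28/3]
2. D_y = 8/3  [DA · CG = -161/6 ∩ 2·signedArea(DAE) = 28/3]
   → D = (-13/3, 8/3)
3. B_x = -85/12  [line -3·x + 45/4·y + -365/8 = 0 ∩ |BC|² = 125/144]
4. B_y = 13/6  [line -3·x + 45/4·y + -365/8 = 0 ∩ |BC|² = 125/144]
   → B = (-85/12, 13/6)

B = (-85/12, 13/6)
D = (-13/3, 8/3)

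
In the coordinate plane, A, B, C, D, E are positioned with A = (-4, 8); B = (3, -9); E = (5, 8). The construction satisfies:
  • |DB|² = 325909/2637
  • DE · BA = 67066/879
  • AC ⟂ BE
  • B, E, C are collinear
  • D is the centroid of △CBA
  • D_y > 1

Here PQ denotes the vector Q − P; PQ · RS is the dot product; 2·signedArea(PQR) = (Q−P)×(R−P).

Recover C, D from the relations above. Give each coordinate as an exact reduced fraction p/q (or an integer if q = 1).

1. C_x = 1429/293  [B, E, C are collinear ∩ AC ⟂ BE]
2. C_y = 2038/293  [B, E, C are collinear ∩ AC ⟂ BE]
   → C = (1429/293, 2038/293)
3. D_x = 1136/879  [D is the centroid of △CBA]
4. D_y = 1745/879  [D is the centroid of △CBA]
   → D = (1136/879, 1745/879)

C = (1429/293, 2038/293)
D = (1136/879, 1745/879)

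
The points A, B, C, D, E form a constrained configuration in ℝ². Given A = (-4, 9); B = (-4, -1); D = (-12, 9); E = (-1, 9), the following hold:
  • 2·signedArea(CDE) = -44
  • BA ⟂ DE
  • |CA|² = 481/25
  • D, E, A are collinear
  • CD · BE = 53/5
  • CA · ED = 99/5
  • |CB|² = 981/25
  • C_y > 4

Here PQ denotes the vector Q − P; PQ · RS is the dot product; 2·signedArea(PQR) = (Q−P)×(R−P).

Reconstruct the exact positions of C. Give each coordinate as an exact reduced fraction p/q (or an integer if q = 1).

1. C_x = -11/5  [CD · BE = 53/5 ∩ 2·signedArea(CDE) = -44]
2. C_y = 5  [CD · BE = 53/5 ∩ 2·signedArea(CDE) = -44]
   → C = (-11/5, 5)

C = (-11/5, 5)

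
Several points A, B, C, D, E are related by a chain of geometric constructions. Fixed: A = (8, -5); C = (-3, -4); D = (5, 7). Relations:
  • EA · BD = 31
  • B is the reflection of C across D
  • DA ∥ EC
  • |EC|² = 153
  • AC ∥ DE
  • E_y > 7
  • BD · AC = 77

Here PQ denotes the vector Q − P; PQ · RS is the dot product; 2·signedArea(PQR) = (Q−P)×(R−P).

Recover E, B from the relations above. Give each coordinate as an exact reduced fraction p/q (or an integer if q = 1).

B = (13, 18)
E = (-6, 8)

1. E_x = -6  [DA ∥ EC ∩ AC ∥ DE]
2. E_y = 8  [DA ∥ EC ∩ AC ∥ DE]
   → E = (-6, 8)
3. B_x = 13  [B is the reflection of C across D]
4. B_y = 18  [B is the reflection of C across D]
   → B = (13, 18)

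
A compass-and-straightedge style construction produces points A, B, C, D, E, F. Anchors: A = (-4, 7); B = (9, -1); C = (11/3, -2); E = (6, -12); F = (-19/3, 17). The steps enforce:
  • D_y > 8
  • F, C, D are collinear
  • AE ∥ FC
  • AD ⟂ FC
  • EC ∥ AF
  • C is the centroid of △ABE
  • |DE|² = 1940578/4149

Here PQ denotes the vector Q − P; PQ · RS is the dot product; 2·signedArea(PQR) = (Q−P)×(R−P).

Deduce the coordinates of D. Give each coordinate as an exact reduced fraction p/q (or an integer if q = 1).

1. D_x = -2359/1383  [F, C, D are collinear ∩ AD ⟂ FC]
2. D_y = 11351/1383  [F, C, D are collinear ∩ AD ⟂ FC]
   → D = (-2359/1383, 11351/1383)

D = (-2359/1383, 11351/1383)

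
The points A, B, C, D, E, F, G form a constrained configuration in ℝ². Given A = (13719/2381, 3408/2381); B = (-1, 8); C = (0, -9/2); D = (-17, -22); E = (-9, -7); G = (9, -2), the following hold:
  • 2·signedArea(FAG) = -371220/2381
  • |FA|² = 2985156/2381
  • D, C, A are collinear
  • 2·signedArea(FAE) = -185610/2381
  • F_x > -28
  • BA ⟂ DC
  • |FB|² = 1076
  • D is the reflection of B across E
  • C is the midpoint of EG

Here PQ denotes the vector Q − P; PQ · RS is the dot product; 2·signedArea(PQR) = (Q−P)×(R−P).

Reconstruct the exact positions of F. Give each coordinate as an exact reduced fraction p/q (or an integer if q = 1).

F = (-27, -12)

1. F_x = -27  [2·signedArea(FAE) = -185610/2381 ∩ 2·signedArea(FAG) = -371220/2381]
2. F_y = -12  [2·signedArea(FAE) = -185610/2381 ∩ 2·signedArea(FAG) = -371220/2381]
   → F = (-27, -12)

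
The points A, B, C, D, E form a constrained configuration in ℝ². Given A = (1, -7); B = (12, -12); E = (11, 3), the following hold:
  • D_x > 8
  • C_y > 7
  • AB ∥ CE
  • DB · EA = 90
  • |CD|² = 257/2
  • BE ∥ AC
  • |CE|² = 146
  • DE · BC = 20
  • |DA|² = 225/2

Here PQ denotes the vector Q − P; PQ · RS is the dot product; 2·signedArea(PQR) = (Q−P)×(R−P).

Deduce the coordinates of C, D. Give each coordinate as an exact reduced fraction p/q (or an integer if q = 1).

1. C_x = 0  [AB ∥ CE ∩ BE ∥ AC]
2. C_y = 8  [AB ∥ CE ∩ BE ∥ AC]
   → C = (0, 8)
3. D_x = 17/2  [DE · BC = 20 ∩ DB · EA = 90]
4. D_y = 1/2  [DE · BC = 20 ∩ DB · EA = 90]
   → D = (17/2, 1/2)

C = (0, 8)
D = (17/2, 1/2)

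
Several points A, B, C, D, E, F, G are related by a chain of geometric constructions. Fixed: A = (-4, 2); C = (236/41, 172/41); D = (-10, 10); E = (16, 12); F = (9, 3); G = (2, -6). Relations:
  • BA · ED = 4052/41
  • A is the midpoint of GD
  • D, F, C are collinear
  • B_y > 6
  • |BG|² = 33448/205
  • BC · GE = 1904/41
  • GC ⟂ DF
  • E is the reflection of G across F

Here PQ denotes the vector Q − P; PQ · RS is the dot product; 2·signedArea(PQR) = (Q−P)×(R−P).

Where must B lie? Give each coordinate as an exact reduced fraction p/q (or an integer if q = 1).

B = (-112/205, 1336/205)

1. B_x = -112/205  [BC · GE = 1904/41 ∩ BA · ED = 4052/41]
2. B_y = 1336/205  [BC · GE = 1904/41 ∩ BA · ED = 4052/41]
   → B = (-112/205, 1336/205)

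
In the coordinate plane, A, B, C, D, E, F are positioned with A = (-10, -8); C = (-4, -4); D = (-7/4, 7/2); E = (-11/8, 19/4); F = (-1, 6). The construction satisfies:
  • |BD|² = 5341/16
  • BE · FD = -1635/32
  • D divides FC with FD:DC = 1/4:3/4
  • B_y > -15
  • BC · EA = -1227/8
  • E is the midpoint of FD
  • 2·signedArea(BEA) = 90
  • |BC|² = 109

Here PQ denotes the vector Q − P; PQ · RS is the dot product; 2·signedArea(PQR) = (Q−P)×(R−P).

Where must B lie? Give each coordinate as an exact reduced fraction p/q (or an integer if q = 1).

B = (-7, -14)

1. B_x = -7  [2·signedArea(BEA) = 90 ∩ BE · FD = -1635/32]
2. B_y = -14  [2·signedArea(BEA) = 90 ∩ BE · FD = -1635/32]
   → B = (-7, -14)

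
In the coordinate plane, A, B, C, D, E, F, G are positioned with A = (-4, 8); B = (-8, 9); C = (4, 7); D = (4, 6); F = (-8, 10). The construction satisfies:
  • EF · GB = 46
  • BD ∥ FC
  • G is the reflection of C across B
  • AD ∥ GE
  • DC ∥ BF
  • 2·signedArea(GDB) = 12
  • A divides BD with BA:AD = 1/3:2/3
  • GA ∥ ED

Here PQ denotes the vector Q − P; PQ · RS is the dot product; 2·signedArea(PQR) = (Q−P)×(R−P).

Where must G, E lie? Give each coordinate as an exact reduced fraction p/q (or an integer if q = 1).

1. G_x = -20  [G is the reflection of C across B]
2. G_y = 11  [G is the reflection of C across B]
   → G = (-20, 11)
3. E_x = -12  [GA ∥ ED ∩ AD ∥ GE]
4. E_y = 9  [GA ∥ ED ∩ AD ∥ GE]
   → E = (-12, 9)

E = (-12, 9)
G = (-20, 11)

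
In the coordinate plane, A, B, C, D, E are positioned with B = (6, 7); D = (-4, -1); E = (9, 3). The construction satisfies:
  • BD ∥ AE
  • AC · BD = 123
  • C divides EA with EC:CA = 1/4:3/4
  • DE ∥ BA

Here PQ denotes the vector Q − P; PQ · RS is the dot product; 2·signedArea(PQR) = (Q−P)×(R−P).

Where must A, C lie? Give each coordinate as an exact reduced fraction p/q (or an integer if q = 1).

1. A_x = 19  [BD ∥ AE ∩ DE ∥ BA]
2. A_y = 11  [BD ∥ AE ∩ DE ∥ BA]
   → A = (19, 11)
3. C_x = 23/2  [C divides EA with EC:CA = 1/4:3/4]
4. C_y = 5  [C divides EA with EC:CA = 1/4:3/4]
   → C = (23/2, 5)

A = (19, 11)
C = (23/2, 5)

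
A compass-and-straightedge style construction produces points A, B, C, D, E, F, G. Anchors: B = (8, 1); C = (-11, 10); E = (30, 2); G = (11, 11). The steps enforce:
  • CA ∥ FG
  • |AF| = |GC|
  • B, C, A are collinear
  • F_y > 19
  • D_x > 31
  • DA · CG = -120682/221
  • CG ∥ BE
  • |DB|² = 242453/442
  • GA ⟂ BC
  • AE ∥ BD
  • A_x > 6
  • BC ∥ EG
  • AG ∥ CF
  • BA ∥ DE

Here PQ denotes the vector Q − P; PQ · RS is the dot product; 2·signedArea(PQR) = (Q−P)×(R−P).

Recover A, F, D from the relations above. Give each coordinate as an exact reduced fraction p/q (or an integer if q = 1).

1. A_x = 2909/442  [B, C, A are collinear ∩ GA ⟂ BC]
2. A_y = 739/442  [B, C, A are collinear ∩ GA ⟂ BC]
   → A = (2909/442, 739/442)
3. F_x = -2909/442  [CA ∥ FG ∩ AG ∥ CF]
4. F_y = 8543/442  [CA ∥ FG ∩ AG ∥ CF]
   → F = (-2909/442, 8543/442)
5. D_x = 13887/442  [BA ∥ DE ∩ AE ∥ BD]
6. D_y = 587/442  [BA ∥ DE ∩ AE ∥ BD]
   → D = (13887/442, 587/442)

A = (2909/442, 739/442)
D = (13887/442, 587/442)
F = (-2909/442, 8543/442)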